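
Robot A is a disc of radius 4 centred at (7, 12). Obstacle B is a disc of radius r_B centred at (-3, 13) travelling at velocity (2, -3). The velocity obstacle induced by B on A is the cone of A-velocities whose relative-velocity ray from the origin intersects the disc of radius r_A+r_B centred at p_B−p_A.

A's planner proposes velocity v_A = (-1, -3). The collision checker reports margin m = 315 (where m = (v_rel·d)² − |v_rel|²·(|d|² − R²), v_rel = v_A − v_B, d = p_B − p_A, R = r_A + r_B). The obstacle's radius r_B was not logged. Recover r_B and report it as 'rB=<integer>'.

m = 315
d = (-10, 1);  v_rel = (-3, 0),  |v_rel|² = 9
v_rel×d = (-3)·(1) − (0)·(-10) = -3
since m = R²·9 − (-3)²:  R² = (9 + 315) / 9 = 36
R = √36 = 6  ⇒  r_B = 6 − 4 = 2

rB=2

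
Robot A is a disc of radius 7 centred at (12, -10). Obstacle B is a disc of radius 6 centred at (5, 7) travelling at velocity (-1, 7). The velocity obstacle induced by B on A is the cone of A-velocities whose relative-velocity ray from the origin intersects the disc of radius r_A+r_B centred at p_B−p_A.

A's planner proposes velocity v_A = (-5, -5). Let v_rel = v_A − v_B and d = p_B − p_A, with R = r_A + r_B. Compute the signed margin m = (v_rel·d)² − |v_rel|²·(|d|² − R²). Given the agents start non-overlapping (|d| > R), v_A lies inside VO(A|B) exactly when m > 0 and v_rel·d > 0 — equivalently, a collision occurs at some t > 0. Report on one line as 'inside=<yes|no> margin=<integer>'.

d = (-7, 17),  |d|² = 338;  R = 7+6 = 13,  c = 338−13² = 169
v_rel = (-4, -12),  |v_rel|² = 160;  v_rel·d = (-4)·(-7) + (-12)·(17) = -176
160·t² + 352·t + 169 = 0  ⇒  m = (-176)² − 160·169 = 3936
m = 3936 > 0,  v_rel·d = -176 < 0  ⇒  outside

inside=no margin=3936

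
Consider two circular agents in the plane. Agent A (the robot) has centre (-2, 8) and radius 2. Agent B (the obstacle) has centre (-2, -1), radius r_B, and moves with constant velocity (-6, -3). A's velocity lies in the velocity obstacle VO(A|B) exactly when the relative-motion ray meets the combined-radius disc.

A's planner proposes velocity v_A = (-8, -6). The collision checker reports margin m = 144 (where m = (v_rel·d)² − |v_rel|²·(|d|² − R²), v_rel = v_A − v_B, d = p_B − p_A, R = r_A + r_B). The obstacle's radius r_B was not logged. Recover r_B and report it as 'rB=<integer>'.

m = 144
d = (0, -9);  v_rel = (-2, -3),  |v_rel|² = 13
v_rel×d = (-2)·(-9) − (-3)·(0) = 18
since m = R²·13 − 18²:  R² = (324 + 144) / 13 = 36
R = √36 = 6  ⇒  r_B = 6 − 2 = 4

rB=4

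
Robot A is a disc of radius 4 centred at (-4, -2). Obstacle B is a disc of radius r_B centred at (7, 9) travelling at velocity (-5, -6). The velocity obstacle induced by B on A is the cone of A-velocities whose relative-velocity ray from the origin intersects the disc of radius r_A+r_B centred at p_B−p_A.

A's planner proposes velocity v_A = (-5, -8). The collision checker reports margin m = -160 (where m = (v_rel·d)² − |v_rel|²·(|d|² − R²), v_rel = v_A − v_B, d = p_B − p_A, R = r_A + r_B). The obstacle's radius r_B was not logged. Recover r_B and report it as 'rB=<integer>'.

m = -160
d = (11, 11);  v_rel = (0, -2),  |v_rel|² = 4
v_rel×d = (0)·(11) − (-2)·(11) = 22
since m = R²·4 − 22²:  R² = (484 + -160) / 4 = 81
R = √81 = 9  ⇒  r_B = 9 − 4 = 5

rB=5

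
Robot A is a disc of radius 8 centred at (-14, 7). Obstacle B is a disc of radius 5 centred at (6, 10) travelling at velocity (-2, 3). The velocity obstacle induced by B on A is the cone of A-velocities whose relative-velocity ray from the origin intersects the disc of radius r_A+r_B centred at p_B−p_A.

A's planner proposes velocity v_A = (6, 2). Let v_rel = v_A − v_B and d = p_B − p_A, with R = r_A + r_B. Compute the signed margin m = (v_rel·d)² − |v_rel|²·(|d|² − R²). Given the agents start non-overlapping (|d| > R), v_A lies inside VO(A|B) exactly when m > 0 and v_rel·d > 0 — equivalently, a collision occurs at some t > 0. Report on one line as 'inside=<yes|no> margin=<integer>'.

d = (20, 3),  |d|² = 409;  R = 8+5 = 13,  c = 409−13² = 240
v_rel = (8, -1),  |v_rel|² = 65;  v_rel·d = (8)·(20) + (-1)·(3) = 157
65·t² − 314·t + 240 = 0  ⇒  m = 157² − 65·240 = 9049
m = 9049 > 0,  v_rel·d = 157 > 0  ⇒  inside

inside=yes margin=9049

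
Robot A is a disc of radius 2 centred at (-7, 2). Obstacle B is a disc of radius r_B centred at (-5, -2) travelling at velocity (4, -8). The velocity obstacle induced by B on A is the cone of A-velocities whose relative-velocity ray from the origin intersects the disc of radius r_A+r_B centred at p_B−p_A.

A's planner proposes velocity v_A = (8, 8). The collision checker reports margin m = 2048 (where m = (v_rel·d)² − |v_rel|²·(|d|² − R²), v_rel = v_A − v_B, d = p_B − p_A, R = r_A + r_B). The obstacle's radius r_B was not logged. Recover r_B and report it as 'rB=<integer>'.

m = 2048
d = (2, -4);  v_rel = (4, 16),  |v_rel|² = 272
v_rel×d = (4)·(-4) − (16)·(2) = -48
since m = R²·272 − (-48)²:  R² = (2304 + 2048) / 272 = 16
R = √16 = 4  ⇒  r_B = 4 − 2 = 2

rB=2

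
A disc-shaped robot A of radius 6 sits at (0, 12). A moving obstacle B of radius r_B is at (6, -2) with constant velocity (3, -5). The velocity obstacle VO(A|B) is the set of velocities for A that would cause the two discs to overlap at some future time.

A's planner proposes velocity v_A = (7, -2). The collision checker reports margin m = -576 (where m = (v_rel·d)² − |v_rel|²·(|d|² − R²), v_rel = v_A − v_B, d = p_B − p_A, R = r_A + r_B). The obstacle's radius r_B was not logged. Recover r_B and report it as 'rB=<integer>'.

m = -576
d = (6, -14);  v_rel = (4, 3),  |v_rel|² = 25
v_rel×d = (4)·(-14) − (3)·(6) = -74
since m = R²·25 − (-74)²:  R² = (5476 + -576) / 25 = 196
R = √196 = 14  ⇒  r_B = 14 − 6 = 8

rB=8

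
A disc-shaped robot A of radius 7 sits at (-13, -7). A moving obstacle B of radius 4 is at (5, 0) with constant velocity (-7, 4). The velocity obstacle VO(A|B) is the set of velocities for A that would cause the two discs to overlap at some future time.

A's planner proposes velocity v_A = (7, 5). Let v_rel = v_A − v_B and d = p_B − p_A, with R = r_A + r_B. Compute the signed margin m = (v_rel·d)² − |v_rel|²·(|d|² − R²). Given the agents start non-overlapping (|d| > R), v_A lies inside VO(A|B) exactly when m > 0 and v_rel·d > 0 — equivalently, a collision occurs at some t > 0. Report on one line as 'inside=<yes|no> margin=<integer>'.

d = (18, 7),  |d|² = 373;  R = 7+4 = 11,  c = 373−11² = 252
v_rel = (14, 1),  |v_rel|² = 197;  v_rel·d = (14)·(18) + (1)·(7) = 259
197·t² − 518·t + 252 = 0  ⇒  m = 259² − 197·252 = 17437
m = 17437 > 0,  v_rel·d = 259 > 0  ⇒  inside

inside=yes margin=17437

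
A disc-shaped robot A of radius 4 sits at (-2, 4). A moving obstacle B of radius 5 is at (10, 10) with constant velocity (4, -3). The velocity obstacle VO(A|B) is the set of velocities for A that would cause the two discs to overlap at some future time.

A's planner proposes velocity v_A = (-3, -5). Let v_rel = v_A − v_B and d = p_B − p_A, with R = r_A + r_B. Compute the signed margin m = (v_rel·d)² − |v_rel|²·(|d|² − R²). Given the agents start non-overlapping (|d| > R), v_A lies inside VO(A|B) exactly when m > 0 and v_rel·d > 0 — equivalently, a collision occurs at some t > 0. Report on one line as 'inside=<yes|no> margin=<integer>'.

d = (12, 6),  |d|² = 180;  R = 4+5 = 9,  c = 180−9² = 99
v_rel = (-7, -2),  |v_rel|² = 53;  v_rel·d = (-7)·(12) + (-2)·(6) = -96
53·t² + 192·t + 99 = 0  ⇒  m = (-96)² − 53·99 = 3969
m = 3969 > 0,  v_rel·d = -96 < 0  ⇒  outside

inside=no margin=3969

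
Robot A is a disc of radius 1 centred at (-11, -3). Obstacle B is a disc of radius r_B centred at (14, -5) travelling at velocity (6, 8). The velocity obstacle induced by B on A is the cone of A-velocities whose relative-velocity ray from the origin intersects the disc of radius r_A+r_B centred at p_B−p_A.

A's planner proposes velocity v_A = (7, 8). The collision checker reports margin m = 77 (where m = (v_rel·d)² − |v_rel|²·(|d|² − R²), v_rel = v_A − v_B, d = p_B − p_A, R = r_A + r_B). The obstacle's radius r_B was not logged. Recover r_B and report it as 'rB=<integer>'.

m = 77
d = (25, -2);  v_rel = (1, 0),  |v_rel|² = 1
v_rel×d = (1)·(-2) − (0)·(25) = -2
since m = R²·1 − (-2)²:  R² = (4 + 77) / 1 = 81
R = √81 = 9  ⇒  r_B = 9 − 1 = 8

rB=8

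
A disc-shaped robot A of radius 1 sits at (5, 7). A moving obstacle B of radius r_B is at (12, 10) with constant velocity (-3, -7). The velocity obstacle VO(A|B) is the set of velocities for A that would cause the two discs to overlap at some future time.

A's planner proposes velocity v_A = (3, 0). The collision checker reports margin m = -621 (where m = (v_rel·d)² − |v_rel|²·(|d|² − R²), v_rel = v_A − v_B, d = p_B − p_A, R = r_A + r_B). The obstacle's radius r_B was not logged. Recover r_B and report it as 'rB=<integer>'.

m = -621
d = (7, 3);  v_rel = (6, 7),  |v_rel|² = 85
v_rel×d = (6)·(3) − (7)·(7) = -31
since m = R²·85 − (-31)²:  R² = (961 + -621) / 85 = 4
R = √4 = 2  ⇒  r_B = 2 − 1 = 1

rB=1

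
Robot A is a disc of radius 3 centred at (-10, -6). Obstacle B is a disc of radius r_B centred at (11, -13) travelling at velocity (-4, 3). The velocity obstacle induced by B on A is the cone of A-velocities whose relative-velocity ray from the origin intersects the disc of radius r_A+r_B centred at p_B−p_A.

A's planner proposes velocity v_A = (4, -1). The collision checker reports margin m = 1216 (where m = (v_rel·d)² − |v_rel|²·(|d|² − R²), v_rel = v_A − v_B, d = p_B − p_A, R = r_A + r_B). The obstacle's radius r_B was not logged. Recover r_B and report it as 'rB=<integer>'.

m = 1216
d = (21, -7);  v_rel = (8, -4),  |v_rel|² = 80
v_rel×d = (8)·(-7) − (-4)·(21) = 28
since m = R²·80 − 28²:  R² = (784 + 1216) / 80 = 25
R = √25 = 5  ⇒  r_B = 5 − 3 = 2

rB=2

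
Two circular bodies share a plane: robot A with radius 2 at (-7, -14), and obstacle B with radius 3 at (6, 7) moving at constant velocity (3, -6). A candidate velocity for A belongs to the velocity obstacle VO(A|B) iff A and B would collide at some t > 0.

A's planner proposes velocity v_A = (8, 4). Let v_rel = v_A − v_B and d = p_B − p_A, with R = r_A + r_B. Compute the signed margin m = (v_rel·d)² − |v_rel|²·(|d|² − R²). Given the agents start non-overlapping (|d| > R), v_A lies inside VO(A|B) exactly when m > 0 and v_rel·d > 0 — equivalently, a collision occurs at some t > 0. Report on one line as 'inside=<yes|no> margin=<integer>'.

d = (13, 21),  |d|² = 610;  R = 2+3 = 5,  c = 610−5² = 585
v_rel = (5, 10),  |v_rel|² = 125;  v_rel·d = (5)·(13) + (10)·(21) = 275
125·t² − 550·t + 585 = 0  ⇒  m = 275² − 125·585 = 2500
m = 2500 > 0,  v_rel·d = 275 > 0  ⇒  inside

inside=yes margin=2500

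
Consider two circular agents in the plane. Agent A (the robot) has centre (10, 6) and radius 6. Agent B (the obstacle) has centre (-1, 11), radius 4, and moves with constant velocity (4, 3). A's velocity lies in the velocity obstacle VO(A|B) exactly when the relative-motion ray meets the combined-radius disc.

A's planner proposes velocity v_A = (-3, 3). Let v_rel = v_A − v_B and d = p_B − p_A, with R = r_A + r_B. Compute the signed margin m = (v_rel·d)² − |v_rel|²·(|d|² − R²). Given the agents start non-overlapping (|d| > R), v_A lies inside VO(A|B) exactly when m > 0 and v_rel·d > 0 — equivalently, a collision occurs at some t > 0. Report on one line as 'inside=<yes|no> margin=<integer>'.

d = (-11, 5),  |d|² = 146;  R = 6+4 = 10,  c = 146−10² = 46
v_rel = (-7, 0),  |v_rel|² = 49;  v_rel·d = (-7)·(-11) + (0)·(5) = 77
49·t² − 154·t + 46 = 0  ⇒  m = 77² − 49·46 = 3675
m = 3675 > 0,  v_rel·d = 77 > 0  ⇒  inside

inside=yes margin=3675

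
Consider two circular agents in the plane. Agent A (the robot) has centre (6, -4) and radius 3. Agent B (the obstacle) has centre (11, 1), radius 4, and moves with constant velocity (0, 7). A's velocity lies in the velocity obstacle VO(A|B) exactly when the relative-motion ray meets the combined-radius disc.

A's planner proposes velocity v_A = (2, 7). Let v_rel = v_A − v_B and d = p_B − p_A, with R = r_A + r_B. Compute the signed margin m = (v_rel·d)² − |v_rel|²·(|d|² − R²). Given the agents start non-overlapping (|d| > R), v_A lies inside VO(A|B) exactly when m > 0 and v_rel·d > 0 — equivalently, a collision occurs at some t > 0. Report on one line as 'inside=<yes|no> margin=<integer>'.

d = (5, 5),  |d|² = 50;  R = 3+4 = 7,  c = 50−7² = 1
v_rel = (2, 0),  |v_rel|² = 4;  v_rel·d = (2)·(5) + (0)·(5) = 10
4·t² − 20·t + 1 = 0  ⇒  m = 10² − 4·1 = 96
m = 96 > 0,  v_rel·d = 10 > 0  ⇒  inside

inside=yes margin=96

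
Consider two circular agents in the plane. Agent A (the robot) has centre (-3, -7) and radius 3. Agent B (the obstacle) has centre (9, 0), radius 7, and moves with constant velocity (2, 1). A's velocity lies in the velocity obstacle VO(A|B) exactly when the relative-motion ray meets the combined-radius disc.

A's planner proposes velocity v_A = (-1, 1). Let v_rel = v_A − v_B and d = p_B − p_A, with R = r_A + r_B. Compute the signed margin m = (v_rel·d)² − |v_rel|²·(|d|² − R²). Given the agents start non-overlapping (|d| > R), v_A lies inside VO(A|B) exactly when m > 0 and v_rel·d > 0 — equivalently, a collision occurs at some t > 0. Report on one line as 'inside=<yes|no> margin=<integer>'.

d = (12, 7),  |d|² = 193;  R = 3+7 = 10,  c = 193−10² = 93
v_rel = (-3, 0),  |v_rel|² = 9;  v_rel·d = (-3)·(12) + (0)·(7) = -36
9·t² + 72·t + 93 = 0  ⇒  m = (-36)² − 9·93 = 459
m = 459 > 0,  v_rel·d = -36 < 0  ⇒  outside

inside=no margin=459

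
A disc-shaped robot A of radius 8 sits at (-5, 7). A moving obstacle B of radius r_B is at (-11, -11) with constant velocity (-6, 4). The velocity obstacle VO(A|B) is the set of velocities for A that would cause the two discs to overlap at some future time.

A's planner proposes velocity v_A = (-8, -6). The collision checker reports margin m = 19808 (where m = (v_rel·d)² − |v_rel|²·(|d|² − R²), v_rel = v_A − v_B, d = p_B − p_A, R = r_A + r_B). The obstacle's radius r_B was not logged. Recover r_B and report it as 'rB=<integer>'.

m = 19808
d = (-6, -18);  v_rel = (-2, -10),  |v_rel|² = 104
v_rel×d = (-2)·(-18) − (-10)·(-6) = -24
since m = R²·104 − (-24)²:  R² = (576 + 19808) / 104 = 196
R = √196 = 14  ⇒  r_B = 14 − 8 = 6

rB=6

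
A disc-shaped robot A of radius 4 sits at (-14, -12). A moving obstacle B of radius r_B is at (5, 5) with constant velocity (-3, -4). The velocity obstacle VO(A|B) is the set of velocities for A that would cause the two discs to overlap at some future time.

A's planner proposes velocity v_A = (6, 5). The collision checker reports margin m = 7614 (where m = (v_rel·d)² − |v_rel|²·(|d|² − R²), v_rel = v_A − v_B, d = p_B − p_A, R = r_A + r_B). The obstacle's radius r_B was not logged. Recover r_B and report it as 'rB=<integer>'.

m = 7614
d = (19, 17);  v_rel = (9, 9),  |v_rel|² = 162
v_rel×d = (9)·(17) − (9)·(19) = -18
since m = R²·162 − (-18)²:  R² = (324 + 7614) / 162 = 49
R = √49 = 7  ⇒  r_B = 7 − 4 = 3

rB=3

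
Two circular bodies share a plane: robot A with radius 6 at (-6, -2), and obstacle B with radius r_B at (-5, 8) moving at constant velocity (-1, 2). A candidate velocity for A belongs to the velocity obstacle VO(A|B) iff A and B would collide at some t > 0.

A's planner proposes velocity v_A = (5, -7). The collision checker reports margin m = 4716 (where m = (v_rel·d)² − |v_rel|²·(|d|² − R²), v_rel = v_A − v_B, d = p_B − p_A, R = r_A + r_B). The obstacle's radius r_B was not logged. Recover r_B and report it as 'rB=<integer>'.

m = 4716
d = (1, 10);  v_rel = (6, -9),  |v_rel|² = 117
v_rel×d = (6)·(10) − (-9)·(1) = 69
since m = R²·117 − 69²:  R² = (4761 + 4716) / 117 = 81
R = √81 = 9  ⇒  r_B = 9 − 6 = 3

rB=3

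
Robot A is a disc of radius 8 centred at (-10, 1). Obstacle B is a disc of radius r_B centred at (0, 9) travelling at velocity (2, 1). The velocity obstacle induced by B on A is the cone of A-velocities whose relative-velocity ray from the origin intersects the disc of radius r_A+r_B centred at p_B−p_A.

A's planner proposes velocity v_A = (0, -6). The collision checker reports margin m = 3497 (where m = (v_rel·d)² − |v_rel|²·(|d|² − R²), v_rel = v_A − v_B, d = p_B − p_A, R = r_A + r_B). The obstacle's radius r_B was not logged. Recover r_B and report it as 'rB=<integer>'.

m = 3497
d = (10, 8);  v_rel = (-2, -7),  |v_rel|² = 53
v_rel×d = (-2)·(8) − (-7)·(10) = 54
since m = R²·53 − 54²:  R² = (2916 + 3497) / 53 = 121
R = √121 = 11  ⇒  r_B = 11 − 8 = 3

rB=3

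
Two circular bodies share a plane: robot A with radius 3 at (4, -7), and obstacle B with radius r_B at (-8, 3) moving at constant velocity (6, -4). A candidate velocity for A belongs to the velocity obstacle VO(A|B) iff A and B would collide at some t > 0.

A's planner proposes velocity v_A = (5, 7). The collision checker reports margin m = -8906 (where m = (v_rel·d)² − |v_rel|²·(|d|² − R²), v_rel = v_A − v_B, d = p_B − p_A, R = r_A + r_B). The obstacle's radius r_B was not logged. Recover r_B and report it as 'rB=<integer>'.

m = -8906
d = (-12, 10);  v_rel = (-1, 11),  |v_rel|² = 122
v_rel×d = (-1)·(10) − (11)·(-12) = 122
since m = R²·122 − 122²:  R² = (14884 + -8906) / 122 = 49
R = √49 = 7  ⇒  r_B = 7 − 3 = 4

rB=4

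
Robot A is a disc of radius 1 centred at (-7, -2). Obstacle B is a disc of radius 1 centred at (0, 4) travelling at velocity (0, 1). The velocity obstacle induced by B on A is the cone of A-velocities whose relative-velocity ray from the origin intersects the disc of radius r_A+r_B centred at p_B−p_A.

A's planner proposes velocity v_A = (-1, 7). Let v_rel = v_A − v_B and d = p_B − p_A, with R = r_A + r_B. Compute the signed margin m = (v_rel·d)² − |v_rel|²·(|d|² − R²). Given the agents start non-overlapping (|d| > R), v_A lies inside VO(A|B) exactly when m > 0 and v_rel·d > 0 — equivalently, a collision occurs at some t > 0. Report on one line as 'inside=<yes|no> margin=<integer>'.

d = (7, 6),  |d|² = 85;  R = 1+1 = 2,  c = 85−2² = 81
v_rel = (-1, 6),  |v_rel|² = 37;  v_rel·d = (-1)·(7) + (6)·(6) = 29
37·t² − 58·t + 81 = 0  ⇒  m = 29² − 37·81 = -2156
m = -2156 < 0,  v_rel·d = 29 > 0  ⇒  outside

inside=no margin=-2156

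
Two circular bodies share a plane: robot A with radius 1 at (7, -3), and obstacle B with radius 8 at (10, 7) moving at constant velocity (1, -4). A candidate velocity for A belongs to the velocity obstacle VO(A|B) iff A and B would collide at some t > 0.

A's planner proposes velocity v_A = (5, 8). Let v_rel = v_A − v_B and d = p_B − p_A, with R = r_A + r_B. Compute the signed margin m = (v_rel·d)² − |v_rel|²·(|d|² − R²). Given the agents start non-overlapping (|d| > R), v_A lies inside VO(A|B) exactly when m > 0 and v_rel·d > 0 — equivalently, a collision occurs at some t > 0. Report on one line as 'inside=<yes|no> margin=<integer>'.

d = (3, 10),  |d|² = 109;  R = 1+8 = 9,  c = 109−9² = 28
v_rel = (4, 12),  |v_rel|² = 160;  v_rel·d = (4)·(3) + (12)·(10) = 132
160·t² − 264·t + 28 = 0  ⇒  m = 132² − 160·28 = 12944
m = 12944 > 0,  v_rel·d = 132 > 0  ⇒  inside

inside=yes margin=12944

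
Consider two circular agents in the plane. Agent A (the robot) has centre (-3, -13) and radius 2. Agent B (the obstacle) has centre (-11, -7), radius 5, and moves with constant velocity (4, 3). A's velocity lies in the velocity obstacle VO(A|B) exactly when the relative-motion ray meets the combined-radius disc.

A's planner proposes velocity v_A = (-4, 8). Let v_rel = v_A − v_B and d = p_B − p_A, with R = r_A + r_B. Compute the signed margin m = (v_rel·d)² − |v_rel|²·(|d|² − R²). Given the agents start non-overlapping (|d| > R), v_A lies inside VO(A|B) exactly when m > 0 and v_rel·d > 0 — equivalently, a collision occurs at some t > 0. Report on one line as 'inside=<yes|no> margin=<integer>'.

d = (-8, 6),  |d|² = 100;  R = 2+5 = 7,  c = 100−7² = 51
v_rel = (-8, 5),  |v_rel|² = 89;  v_rel·d = (-8)·(-8) + (5)·(6) = 94
89·t² − 188·t + 51 = 0  ⇒  m = 94² − 89·51 = 4297
m = 4297 > 0,  v_rel·d = 94 > 0  ⇒  inside

inside=yes margin=4297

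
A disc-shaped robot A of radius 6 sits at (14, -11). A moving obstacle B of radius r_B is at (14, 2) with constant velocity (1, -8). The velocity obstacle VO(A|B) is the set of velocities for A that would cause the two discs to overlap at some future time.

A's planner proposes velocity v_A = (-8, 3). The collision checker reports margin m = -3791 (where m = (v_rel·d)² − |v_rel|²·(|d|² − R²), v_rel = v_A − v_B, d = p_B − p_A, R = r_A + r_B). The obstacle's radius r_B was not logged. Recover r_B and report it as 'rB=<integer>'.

m = -3791
d = (0, 13);  v_rel = (-9, 11),  |v_rel|² = 202
v_rel×d = (-9)·(13) − (11)·(0) = -117
since m = R²·202 − (-117)²:  R² = (13689 + -3791) / 202 = 49
R = √49 = 7  ⇒  r_B = 7 − 6 = 1

rB=1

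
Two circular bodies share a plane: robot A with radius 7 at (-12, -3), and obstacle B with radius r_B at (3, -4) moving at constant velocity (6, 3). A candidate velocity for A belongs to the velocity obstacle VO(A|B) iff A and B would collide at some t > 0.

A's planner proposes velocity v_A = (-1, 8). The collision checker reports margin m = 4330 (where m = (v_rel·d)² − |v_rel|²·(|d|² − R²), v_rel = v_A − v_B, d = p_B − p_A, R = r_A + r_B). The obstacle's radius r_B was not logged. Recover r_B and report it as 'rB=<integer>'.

m = 4330
d = (15, -1);  v_rel = (-7, 5),  |v_rel|² = 74
v_rel×d = (-7)·(-1) − (5)·(15) = -68
since m = R²·74 − (-68)²:  R² = (4624 + 4330) / 74 = 121
R = √121 = 11  ⇒  r_B = 11 − 7 = 4

rB=4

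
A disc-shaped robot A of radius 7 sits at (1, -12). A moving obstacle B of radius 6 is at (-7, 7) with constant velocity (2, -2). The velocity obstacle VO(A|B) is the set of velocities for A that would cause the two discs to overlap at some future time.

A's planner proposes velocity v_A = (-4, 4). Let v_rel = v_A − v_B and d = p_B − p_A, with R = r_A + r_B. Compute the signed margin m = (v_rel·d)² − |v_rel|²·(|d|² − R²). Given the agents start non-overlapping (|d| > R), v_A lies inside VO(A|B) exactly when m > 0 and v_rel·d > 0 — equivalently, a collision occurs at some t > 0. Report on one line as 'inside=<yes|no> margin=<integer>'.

d = (-8, 19),  |d|² = 425;  R = 7+6 = 13,  c = 425−13² = 256
v_rel = (-6, 6),  |v_rel|² = 72;  v_rel·d = (-6)·(-8) + (6)·(19) = 162
72·t² − 324·t + 256 = 0  ⇒  m = 162² − 72·256 = 7812
m = 7812 > 0,  v_rel·d = 162 > 0  ⇒  inside

inside=yes margin=7812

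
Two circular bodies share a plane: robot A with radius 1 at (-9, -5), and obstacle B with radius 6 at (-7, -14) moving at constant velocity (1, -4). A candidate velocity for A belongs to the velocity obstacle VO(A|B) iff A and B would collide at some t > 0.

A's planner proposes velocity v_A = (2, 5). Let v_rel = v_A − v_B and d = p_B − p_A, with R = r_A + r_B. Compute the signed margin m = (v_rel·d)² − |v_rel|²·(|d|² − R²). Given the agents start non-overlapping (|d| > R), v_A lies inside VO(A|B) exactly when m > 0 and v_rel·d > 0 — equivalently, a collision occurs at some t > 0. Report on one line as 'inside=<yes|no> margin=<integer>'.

d = (2, -9),  |d|² = 85;  R = 1+6 = 7,  c = 85−7² = 36
v_rel = (1, 9),  |v_rel|² = 82;  v_rel·d = (1)·(2) + (9)·(-9) = -79
82·t² + 158·t + 36 = 0  ⇒  m = (-79)² − 82·36 = 3289
m = 3289 > 0,  v_rel·d = -79 < 0  ⇒  outside

inside=no margin=3289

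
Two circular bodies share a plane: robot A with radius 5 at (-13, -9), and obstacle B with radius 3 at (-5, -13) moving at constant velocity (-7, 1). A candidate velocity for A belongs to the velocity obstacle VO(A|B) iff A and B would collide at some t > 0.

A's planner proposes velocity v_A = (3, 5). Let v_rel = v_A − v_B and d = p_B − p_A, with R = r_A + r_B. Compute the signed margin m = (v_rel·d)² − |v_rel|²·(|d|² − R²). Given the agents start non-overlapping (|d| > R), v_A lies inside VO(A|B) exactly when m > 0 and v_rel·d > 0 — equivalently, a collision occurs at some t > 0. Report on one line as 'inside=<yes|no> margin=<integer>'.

d = (8, -4),  |d|² = 80;  R = 5+3 = 8,  c = 80−8² = 16
v_rel = (10, 4),  |v_rel|² = 116;  v_rel·d = (10)·(8) + (4)·(-4) = 64
116·t² − 128·t + 16 = 0  ⇒  m = 64² − 116·16 = 2240
m = 2240 > 0,  v_rel·d = 64 > 0  ⇒  inside

inside=yes margin=2240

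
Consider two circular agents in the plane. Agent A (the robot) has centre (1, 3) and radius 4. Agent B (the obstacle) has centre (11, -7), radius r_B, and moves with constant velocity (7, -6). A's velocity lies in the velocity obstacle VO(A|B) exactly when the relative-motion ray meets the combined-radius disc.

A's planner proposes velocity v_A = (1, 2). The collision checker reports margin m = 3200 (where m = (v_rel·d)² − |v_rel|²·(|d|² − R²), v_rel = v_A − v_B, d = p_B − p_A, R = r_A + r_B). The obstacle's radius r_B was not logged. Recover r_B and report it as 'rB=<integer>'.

m = 3200
d = (10, -10);  v_rel = (-6, 8),  |v_rel|² = 100
v_rel×d = (-6)·(-10) − (8)·(10) = -20
since m = R²·100 − (-20)²:  R² = (400 + 3200) / 100 = 36
R = √36 = 6  ⇒  r_B = 6 − 4 = 2

rB=2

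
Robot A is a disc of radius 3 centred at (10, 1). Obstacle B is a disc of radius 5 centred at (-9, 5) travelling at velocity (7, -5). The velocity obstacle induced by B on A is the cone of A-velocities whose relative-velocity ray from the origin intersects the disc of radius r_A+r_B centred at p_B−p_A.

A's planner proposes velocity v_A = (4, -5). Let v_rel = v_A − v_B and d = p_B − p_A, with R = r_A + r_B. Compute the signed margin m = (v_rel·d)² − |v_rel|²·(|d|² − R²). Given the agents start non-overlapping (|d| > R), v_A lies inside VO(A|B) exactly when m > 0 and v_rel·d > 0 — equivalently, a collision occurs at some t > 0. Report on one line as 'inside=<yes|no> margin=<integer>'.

d = (-19, 4),  |d|² = 377;  R = 3+5 = 8,  c = 377−8² = 313
v_rel = (-3, 0),  |v_rel|² = 9;  v_rel·d = (-3)·(-19) + (0)·(4) = 57
9·t² − 114·t + 313 = 0  ⇒  m = 57² − 9·313 = 432
m = 432 > 0,  v_rel·d = 57 > 0  ⇒  inside

inside=yes margin=432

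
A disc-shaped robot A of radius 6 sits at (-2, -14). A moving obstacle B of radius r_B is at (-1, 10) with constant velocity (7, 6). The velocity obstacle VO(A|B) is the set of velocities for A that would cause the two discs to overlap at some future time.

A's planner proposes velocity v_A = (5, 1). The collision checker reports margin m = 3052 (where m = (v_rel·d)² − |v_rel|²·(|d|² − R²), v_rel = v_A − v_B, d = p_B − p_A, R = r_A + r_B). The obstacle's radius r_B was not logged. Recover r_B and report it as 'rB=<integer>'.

m = 3052
d = (1, 24);  v_rel = (-2, -5),  |v_rel|² = 29
v_rel×d = (-2)·(24) − (-5)·(1) = -43
since m = R²·29 − (-43)²:  R² = (1849 + 3052) / 29 = 169
R = √169 = 13  ⇒  r_B = 13 − 6 = 7

rB=7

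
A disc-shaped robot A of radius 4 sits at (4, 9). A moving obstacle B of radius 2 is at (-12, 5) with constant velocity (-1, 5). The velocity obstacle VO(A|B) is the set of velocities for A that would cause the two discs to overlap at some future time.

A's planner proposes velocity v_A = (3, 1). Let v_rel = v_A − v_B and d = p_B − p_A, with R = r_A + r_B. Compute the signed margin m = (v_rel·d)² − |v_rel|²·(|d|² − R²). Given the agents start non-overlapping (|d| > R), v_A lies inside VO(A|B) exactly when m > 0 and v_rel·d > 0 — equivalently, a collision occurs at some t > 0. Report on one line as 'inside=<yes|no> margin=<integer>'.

d = (-16, -4),  |d|² = 272;  R = 4+2 = 6,  c = 272−6² = 236
v_rel = (4, -4),  |v_rel|² = 32;  v_rel·d = (4)·(-16) + (-4)·(-4) = -48
32·t² + 96·t + 236 = 0  ⇒  m = (-48)² − 32·236 = -5248
m = -5248 < 0,  v_rel·d = -48 < 0  ⇒  outside

inside=no margin=-5248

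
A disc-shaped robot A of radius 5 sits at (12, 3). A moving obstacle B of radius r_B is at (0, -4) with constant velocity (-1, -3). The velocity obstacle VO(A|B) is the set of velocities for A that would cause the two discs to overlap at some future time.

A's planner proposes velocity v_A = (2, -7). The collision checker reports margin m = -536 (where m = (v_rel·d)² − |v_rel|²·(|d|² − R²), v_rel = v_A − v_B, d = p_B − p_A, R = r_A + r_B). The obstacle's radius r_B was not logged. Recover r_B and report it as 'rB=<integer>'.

m = -536
d = (-12, -7);  v_rel = (3, -4),  |v_rel|² = 25
v_rel×d = (3)·(-7) − (-4)·(-12) = -69
since m = R²·25 − (-69)²:  R² = (4761 + -536) / 25 = 169
R = √169 = 13  ⇒  r_B = 13 − 5 = 8

rB=8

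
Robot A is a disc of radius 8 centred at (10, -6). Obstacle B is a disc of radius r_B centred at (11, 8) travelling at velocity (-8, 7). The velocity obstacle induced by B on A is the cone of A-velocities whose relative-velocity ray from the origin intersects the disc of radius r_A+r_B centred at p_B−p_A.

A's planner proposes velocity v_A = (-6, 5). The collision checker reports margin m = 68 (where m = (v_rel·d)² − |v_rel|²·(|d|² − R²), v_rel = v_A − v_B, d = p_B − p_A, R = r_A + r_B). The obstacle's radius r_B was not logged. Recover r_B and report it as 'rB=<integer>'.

m = 68
d = (1, 14);  v_rel = (2, -2),  |v_rel|² = 8
v_rel×d = (2)·(14) − (-2)·(1) = 30
since m = R²·8 − 30²:  R² = (900 + 68) / 8 = 121
R = √121 = 11  ⇒  r_B = 11 − 8 = 3

rB=3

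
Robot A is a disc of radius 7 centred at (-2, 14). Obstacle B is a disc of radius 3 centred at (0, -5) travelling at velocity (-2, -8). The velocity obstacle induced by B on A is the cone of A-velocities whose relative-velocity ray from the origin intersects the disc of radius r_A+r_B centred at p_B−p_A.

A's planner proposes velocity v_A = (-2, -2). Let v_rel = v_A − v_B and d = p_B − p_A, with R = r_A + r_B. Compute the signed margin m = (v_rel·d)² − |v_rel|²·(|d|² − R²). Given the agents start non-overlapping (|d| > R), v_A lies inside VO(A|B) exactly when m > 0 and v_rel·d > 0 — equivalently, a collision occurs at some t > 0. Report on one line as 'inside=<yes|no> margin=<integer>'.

d = (2, -19),  |d|² = 365;  R = 7+3 = 10,  c = 365−10² = 265
v_rel = (0, 6),  |v_rel|² = 36;  v_rel·d = (0)·(2) + (6)·(-19) = -114
36·t² + 228·t + 265 = 0  ⇒  m = (-114)² − 36·265 = 3456
m = 3456 > 0,  v_rel·d = -114 < 0  ⇒  outside

inside=no margin=3456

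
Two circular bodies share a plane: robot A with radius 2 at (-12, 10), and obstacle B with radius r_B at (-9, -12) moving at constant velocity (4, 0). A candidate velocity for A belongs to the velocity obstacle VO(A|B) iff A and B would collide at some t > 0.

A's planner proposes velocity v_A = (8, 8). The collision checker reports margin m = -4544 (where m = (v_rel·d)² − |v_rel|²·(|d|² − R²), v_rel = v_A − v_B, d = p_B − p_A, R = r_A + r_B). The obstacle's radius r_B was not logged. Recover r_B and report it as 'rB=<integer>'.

m = -4544
d = (3, -22);  v_rel = (4, 8),  |v_rel|² = 80
v_rel×d = (4)·(-22) − (8)·(3) = -112
since m = R²·80 − (-112)²:  R² = (12544 + -4544) / 80 = 100
R = √100 = 10  ⇒  r_B = 10 − 2 = 8

rB=8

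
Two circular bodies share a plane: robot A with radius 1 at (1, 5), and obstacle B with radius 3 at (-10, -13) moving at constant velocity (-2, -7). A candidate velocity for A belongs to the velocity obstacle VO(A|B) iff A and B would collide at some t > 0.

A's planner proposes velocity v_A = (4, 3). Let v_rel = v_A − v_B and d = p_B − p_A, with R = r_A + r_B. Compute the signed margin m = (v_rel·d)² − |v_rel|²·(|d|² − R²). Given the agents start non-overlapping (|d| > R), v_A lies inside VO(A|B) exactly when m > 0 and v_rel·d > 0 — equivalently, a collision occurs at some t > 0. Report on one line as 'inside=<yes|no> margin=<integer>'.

d = (-11, -18),  |d|² = 445;  R = 1+3 = 4,  c = 445−4² = 429
v_rel = (6, 10),  |v_rel|² = 136;  v_rel·d = (6)·(-11) + (10)·(-18) = -246
136·t² + 492·t + 429 = 0  ⇒  m = (-246)² − 136·429 = 2172
m = 2172 > 0,  v_rel·d = -246 < 0  ⇒  outside

inside=no margin=2172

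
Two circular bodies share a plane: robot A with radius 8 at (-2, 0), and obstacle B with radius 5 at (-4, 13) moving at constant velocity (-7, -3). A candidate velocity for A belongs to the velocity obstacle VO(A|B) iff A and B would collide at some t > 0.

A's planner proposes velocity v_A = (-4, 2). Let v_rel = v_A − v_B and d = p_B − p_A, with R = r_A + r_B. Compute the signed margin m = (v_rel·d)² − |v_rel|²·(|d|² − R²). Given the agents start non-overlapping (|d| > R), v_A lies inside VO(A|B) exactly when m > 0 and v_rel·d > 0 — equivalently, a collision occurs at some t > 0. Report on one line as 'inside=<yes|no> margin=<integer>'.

d = (-2, 13),  |d|² = 173;  R = 8+5 = 13,  c = 173−13² = 4
v_rel = (3, 5),  |v_rel|² = 34;  v_rel·d = (3)·(-2) + (5)·(13) = 59
34·t² − 118·t + 4 = 0  ⇒  m = 59² − 34·4 = 3345
m = 3345 > 0,  v_rel·d = 59 > 0  ⇒  inside

inside=yes margin=3345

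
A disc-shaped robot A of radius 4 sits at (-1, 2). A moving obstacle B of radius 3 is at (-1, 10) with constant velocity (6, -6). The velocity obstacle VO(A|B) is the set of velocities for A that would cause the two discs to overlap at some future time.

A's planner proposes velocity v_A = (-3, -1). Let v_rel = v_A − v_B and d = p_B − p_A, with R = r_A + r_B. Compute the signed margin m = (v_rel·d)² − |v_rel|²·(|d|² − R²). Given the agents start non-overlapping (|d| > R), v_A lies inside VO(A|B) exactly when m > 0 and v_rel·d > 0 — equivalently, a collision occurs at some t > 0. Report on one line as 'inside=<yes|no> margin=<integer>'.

d = (0, 8),  |d|² = 64;  R = 4+3 = 7,  c = 64−7² = 15
v_rel = (-9, 5),  |v_rel|² = 106;  v_rel·d = (-9)·(0) + (5)·(8) = 40
106·t² − 80·t + 15 = 0  ⇒  m = 40² − 106·15 = 10
m = 10 > 0,  v_rel·d = 40 > 0  ⇒  inside

inside=yes margin=10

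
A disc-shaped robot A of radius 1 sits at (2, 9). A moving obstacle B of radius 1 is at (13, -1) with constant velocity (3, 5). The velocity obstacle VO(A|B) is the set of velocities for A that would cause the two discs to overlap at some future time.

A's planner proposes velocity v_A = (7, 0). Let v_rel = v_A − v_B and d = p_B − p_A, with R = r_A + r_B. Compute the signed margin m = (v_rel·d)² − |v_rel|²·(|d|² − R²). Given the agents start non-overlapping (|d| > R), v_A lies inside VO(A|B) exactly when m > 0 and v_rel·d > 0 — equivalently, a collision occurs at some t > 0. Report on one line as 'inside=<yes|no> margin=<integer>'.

d = (11, -10),  |d|² = 221;  R = 1+1 = 2,  c = 221−2² = 217
v_rel = (4, -5),  |v_rel|² = 41;  v_rel·d = (4)·(11) + (-5)·(-10) = 94
41·t² − 188·t + 217 = 0  ⇒  m = 94² − 41·217 = -61
m = -61 < 0,  v_rel·d = 94 > 0  ⇒  outside

inside=no margin=-61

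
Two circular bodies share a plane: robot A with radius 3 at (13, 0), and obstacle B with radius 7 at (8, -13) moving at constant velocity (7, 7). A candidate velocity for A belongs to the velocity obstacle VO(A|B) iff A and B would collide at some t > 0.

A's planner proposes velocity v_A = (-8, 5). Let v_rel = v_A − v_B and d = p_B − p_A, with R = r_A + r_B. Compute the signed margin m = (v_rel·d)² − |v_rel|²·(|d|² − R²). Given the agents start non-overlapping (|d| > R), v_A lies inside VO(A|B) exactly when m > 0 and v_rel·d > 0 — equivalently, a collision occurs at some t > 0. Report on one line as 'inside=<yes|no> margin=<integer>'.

d = (-5, -13),  |d|² = 194;  R = 3+7 = 10,  c = 194−10² = 94
v_rel = (-15, -2),  |v_rel|² = 229;  v_rel·d = (-15)·(-5) + (-2)·(-13) = 101
229·t² − 202·t + 94 = 0  ⇒  m = 101² − 229·94 = -11325
m = -11325 < 0,  v_rel·d = 101 > 0  ⇒  outside

inside=no margin=-11325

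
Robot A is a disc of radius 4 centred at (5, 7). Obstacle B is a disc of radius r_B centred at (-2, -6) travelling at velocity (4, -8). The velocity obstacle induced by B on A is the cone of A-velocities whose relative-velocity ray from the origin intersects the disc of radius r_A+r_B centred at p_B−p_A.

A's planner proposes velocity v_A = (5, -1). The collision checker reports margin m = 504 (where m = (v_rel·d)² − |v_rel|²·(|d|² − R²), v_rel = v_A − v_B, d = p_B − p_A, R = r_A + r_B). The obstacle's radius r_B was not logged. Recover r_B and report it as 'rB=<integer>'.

m = 504
d = (-7, -13);  v_rel = (1, 7),  |v_rel|² = 50
v_rel×d = (1)·(-13) − (7)·(-7) = 36
since m = R²·50 − 36²:  R² = (1296 + 504) / 50 = 36
R = √36 = 6  ⇒  r_B = 6 − 4 = 2

rB=2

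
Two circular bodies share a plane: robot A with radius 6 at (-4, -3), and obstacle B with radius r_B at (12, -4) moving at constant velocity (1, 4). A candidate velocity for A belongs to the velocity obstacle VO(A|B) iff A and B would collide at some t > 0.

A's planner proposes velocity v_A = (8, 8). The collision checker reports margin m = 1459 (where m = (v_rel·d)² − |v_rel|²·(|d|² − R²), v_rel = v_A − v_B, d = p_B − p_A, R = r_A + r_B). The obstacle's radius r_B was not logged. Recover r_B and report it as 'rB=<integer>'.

m = 1459
d = (16, -1);  v_rel = (7, 4),  |v_rel|² = 65
v_rel×d = (7)·(-1) − (4)·(16) = -71
since m = R²·65 − (-71)²:  R² = (5041 + 1459) / 65 = 100
R = √100 = 10  ⇒  r_B = 10 − 6 = 4

rB=4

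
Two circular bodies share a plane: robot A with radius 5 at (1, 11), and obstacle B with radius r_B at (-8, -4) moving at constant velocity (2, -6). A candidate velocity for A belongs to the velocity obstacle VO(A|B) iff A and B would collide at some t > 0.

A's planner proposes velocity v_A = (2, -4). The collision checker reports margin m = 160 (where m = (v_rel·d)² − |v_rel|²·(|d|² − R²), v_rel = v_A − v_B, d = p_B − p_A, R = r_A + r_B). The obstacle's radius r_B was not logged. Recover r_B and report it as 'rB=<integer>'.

m = 160
d = (-9, -15);  v_rel = (0, 2),  |v_rel|² = 4
v_rel×d = (0)·(-15) − (2)·(-9) = 18
since m = R²·4 − 18²:  R² = (324 + 160) / 4 = 121
R = √121 = 11  ⇒  r_B = 11 − 5 = 6

rB=6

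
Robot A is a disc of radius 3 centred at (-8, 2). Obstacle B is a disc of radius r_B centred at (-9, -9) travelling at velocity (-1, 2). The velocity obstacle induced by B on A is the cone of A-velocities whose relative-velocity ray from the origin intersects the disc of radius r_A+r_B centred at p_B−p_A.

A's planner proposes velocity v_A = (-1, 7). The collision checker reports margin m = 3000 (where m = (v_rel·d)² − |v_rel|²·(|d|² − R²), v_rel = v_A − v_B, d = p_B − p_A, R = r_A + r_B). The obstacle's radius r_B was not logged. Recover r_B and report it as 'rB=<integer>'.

m = 3000
d = (-1, -11);  v_rel = (0, 5),  |v_rel|² = 25
v_rel×d = (0)·(-11) − (5)·(-1) = 5
since m = R²·25 − 5²:  R² = (25 + 3000) / 25 = 121
R = √121 = 11  ⇒  r_B = 11 − 3 = 8

rB=8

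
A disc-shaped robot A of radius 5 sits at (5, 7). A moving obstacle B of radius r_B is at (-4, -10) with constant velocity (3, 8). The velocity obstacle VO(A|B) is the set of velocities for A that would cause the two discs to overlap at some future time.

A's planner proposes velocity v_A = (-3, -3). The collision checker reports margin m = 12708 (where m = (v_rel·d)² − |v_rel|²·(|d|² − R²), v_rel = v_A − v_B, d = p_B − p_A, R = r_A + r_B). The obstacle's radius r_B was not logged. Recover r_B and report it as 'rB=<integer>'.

m = 12708
d = (-9, -17);  v_rel = (-6, -11),  |v_rel|² = 157
v_rel×d = (-6)·(-17) − (-11)·(-9) = 3
since m = R²·157 − 3²:  R² = (9 + 12708) / 157 = 81
R = √81 = 9  ⇒  r_B = 9 − 5 = 4

rB=4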